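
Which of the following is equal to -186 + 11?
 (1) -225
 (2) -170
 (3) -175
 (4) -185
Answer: 3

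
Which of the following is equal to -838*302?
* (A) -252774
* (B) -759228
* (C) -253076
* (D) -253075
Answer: C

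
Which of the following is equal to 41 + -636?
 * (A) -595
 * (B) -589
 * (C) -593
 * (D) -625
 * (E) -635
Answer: A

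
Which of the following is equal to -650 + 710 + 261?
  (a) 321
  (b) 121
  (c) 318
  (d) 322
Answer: a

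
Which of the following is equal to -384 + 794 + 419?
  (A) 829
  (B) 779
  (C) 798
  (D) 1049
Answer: A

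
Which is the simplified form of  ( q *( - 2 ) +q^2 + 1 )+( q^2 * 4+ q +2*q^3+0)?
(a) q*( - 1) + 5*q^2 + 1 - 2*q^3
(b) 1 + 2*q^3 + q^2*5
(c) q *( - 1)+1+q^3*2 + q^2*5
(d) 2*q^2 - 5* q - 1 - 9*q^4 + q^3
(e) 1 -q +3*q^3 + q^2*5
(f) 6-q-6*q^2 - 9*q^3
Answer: c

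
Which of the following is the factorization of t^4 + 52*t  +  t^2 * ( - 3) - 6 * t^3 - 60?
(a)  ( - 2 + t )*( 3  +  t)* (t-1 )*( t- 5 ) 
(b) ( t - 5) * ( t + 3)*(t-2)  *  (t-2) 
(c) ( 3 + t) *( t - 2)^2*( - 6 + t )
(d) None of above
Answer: b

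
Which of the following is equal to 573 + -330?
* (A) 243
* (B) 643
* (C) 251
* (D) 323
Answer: A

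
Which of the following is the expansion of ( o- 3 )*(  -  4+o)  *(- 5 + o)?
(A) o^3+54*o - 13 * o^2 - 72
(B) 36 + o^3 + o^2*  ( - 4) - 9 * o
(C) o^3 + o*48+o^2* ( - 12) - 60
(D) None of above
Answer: D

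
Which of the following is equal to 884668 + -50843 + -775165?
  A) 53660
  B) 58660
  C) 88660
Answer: B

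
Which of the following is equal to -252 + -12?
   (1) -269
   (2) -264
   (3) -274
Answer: 2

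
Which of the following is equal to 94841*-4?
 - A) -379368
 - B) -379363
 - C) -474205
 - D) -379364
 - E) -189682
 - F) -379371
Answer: D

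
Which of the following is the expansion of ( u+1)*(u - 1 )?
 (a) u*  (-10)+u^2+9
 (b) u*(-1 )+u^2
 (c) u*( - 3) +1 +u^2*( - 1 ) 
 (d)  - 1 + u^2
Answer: d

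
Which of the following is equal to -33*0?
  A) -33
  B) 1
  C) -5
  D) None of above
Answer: D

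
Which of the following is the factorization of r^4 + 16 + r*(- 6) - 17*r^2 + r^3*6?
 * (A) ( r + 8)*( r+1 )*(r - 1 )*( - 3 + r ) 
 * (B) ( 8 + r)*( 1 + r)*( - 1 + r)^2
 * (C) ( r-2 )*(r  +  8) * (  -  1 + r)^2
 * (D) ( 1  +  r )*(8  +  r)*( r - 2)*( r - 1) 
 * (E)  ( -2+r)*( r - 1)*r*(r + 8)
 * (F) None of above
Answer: D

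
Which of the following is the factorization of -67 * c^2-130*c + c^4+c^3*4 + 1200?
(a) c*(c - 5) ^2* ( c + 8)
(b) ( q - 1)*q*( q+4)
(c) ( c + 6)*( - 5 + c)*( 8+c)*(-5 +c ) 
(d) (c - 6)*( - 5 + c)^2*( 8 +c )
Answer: c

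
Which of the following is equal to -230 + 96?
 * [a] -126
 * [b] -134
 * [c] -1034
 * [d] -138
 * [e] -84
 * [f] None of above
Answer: b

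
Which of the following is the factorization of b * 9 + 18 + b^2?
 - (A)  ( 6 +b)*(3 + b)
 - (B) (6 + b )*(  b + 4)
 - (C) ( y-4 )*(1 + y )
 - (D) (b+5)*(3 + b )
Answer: A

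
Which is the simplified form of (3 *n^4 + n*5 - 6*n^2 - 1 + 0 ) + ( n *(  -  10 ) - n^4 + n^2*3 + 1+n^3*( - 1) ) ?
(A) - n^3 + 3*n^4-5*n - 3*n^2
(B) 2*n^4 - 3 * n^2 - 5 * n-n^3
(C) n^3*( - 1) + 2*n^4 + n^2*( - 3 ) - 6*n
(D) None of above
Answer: B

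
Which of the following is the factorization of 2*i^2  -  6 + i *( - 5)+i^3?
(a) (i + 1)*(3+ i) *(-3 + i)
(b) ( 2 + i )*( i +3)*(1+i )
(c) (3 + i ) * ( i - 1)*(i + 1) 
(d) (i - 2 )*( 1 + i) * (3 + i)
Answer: d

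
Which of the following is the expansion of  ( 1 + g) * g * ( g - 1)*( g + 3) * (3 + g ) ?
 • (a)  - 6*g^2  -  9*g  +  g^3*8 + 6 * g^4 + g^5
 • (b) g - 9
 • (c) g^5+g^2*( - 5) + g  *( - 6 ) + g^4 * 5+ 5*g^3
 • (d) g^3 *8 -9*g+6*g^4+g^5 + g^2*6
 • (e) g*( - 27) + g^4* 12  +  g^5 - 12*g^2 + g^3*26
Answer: a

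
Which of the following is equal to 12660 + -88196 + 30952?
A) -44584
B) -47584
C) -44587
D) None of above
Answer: A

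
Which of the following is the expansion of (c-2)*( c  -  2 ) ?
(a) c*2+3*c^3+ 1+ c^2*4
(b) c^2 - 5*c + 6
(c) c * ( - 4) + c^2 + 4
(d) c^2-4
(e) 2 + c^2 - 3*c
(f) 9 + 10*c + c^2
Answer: c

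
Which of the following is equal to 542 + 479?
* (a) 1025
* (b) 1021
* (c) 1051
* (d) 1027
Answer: b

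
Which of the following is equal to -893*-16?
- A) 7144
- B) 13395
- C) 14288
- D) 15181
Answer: C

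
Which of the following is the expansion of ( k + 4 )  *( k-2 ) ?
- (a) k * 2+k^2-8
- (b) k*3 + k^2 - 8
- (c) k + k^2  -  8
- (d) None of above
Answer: a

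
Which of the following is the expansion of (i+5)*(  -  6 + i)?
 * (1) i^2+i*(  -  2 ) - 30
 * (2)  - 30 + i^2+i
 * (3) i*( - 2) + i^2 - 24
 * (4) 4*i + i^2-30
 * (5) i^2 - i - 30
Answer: 5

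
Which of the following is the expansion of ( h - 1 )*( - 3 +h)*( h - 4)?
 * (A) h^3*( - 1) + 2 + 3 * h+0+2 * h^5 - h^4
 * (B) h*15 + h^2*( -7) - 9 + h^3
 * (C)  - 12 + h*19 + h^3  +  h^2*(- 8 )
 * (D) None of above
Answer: C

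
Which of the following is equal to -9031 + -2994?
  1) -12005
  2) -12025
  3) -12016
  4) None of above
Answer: 2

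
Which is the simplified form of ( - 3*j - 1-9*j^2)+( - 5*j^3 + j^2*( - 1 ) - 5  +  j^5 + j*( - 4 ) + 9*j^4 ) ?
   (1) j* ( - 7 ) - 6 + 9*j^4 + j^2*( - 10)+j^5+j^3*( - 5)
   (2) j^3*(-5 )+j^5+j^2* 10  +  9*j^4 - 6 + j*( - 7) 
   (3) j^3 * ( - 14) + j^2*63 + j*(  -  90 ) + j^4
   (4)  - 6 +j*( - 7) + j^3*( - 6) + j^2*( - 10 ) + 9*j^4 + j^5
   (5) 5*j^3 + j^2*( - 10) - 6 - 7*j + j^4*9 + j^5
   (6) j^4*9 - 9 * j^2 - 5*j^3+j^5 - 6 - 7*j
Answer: 1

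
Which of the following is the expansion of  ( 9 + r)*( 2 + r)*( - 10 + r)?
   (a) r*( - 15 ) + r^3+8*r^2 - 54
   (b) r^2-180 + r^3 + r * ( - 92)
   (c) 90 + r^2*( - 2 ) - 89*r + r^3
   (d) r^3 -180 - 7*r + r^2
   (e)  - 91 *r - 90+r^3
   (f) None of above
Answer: b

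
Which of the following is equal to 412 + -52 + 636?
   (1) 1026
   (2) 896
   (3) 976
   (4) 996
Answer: 4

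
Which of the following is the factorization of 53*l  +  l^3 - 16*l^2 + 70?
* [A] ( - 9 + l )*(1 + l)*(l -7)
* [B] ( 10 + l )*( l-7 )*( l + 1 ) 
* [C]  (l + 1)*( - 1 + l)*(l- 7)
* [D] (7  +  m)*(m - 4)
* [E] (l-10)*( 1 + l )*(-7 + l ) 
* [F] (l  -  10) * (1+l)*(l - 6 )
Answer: E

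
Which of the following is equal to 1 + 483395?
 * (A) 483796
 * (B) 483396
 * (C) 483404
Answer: B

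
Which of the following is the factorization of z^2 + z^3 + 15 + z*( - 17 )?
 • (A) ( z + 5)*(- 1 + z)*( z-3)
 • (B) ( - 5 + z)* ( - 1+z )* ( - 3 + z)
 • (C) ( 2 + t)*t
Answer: A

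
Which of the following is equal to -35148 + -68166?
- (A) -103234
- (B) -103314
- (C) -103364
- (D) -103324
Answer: B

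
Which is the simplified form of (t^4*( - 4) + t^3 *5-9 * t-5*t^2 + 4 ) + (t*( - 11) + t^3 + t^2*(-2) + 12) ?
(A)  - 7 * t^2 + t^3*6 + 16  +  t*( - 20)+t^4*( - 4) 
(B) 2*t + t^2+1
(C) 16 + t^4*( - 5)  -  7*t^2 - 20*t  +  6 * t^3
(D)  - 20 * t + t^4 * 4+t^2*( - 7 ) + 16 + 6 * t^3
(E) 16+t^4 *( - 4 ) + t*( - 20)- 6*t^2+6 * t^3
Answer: A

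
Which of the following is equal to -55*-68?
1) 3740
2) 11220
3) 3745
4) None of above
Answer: 1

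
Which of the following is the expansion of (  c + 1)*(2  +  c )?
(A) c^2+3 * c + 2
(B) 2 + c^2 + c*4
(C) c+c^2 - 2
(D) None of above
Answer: A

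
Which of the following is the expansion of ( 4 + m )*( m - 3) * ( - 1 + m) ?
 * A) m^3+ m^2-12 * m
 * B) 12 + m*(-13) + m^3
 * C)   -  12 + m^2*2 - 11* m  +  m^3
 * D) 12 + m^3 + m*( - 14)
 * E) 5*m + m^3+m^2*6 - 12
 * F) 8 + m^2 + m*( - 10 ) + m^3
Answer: B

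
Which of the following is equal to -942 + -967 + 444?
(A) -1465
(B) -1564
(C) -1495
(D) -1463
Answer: A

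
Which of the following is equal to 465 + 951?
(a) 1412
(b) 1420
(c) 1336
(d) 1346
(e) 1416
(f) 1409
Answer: e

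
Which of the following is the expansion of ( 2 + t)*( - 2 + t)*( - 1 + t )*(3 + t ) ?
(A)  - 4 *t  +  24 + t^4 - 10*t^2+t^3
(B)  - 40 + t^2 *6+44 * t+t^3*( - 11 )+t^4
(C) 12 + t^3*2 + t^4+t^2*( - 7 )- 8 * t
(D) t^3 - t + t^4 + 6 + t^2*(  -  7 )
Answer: C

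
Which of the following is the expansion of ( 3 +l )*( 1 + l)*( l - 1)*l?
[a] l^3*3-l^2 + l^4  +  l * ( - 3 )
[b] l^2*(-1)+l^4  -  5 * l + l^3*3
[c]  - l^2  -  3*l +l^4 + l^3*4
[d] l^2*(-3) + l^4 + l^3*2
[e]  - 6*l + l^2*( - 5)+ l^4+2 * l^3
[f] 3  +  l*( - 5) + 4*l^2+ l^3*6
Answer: a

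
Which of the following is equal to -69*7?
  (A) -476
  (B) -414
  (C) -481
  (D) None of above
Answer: D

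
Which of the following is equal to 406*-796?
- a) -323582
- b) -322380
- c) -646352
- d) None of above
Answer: d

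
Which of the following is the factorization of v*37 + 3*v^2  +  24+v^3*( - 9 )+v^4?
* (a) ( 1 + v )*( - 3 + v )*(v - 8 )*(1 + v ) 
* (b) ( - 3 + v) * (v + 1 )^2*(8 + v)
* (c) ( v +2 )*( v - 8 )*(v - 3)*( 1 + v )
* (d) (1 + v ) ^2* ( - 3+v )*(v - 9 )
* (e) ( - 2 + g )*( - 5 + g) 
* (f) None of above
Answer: a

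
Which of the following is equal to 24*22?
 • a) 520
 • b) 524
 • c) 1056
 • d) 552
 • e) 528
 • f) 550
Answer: e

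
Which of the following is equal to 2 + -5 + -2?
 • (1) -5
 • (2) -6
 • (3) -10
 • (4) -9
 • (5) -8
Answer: 1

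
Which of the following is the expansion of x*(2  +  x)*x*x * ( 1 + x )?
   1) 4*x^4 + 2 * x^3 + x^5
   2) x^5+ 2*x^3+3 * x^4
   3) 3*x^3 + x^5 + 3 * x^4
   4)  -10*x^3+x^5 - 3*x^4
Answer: 2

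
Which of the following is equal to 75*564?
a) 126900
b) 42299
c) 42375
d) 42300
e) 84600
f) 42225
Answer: d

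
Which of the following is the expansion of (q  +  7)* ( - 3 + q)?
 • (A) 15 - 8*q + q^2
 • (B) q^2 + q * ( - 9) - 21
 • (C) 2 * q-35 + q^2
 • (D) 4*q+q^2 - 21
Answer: D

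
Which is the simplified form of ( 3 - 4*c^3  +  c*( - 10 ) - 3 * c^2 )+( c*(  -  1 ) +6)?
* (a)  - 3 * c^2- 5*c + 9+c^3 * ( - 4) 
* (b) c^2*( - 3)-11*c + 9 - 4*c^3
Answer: b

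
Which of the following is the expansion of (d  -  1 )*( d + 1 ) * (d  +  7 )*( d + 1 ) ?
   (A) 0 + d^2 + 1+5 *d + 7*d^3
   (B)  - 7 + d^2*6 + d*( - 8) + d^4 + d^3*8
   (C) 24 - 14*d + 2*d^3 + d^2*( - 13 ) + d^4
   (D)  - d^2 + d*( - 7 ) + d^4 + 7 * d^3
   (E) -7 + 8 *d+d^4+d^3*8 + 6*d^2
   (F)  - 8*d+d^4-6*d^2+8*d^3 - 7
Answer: B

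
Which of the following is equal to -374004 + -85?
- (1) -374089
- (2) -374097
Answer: 1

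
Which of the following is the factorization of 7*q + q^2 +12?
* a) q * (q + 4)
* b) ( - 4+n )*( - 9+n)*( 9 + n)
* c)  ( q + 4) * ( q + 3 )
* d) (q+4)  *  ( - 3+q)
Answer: c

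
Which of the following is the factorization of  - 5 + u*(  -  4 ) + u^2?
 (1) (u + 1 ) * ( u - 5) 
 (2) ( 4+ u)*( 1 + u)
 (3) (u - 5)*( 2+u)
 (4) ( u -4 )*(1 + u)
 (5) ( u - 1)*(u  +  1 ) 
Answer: 1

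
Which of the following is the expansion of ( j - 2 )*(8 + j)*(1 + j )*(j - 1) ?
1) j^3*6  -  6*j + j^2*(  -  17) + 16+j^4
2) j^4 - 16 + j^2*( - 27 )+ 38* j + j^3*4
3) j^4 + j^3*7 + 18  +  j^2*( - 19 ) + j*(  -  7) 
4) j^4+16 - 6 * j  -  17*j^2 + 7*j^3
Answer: 1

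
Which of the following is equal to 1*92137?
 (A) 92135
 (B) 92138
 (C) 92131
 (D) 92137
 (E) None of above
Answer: D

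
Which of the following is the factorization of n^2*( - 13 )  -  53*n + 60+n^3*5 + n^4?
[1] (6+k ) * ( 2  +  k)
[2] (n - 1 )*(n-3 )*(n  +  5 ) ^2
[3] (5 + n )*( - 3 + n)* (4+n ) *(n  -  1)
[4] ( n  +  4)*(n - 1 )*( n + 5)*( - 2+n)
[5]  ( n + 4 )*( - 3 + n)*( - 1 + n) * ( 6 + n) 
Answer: 3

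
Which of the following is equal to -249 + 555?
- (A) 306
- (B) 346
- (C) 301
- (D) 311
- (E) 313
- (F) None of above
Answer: A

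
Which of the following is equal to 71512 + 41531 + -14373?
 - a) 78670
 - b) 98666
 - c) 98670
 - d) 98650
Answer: c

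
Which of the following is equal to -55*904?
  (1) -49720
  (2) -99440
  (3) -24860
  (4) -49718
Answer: 1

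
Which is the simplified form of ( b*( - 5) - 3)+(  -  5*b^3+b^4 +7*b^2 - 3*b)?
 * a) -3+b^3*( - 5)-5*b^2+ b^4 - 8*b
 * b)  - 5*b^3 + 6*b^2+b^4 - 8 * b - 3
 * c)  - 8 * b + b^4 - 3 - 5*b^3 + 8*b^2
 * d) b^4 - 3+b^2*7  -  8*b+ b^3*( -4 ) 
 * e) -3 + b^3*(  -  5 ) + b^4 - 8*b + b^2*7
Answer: e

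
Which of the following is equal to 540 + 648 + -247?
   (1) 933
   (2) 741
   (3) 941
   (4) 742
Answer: 3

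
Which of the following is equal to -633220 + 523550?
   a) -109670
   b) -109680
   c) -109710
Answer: a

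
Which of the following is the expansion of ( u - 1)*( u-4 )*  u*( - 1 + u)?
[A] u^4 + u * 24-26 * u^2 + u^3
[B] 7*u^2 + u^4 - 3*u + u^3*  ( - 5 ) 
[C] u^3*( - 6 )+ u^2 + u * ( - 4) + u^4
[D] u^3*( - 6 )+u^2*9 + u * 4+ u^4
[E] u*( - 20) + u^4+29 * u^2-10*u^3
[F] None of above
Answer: F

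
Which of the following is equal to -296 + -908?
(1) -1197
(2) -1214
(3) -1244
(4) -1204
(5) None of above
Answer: 4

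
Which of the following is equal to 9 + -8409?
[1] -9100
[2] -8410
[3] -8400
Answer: 3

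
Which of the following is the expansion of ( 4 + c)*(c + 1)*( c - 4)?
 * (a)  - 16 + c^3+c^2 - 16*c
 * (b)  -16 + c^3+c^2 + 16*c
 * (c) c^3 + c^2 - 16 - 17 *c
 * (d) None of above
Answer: a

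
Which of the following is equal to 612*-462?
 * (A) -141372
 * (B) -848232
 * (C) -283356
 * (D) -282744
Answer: D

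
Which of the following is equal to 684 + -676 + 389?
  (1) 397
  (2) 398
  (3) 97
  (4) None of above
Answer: 1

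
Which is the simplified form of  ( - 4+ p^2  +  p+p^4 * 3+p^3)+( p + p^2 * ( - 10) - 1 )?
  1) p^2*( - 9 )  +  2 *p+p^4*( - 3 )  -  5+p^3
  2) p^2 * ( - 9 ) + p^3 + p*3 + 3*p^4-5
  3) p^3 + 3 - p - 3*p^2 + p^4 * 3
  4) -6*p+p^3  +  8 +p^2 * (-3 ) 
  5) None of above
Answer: 5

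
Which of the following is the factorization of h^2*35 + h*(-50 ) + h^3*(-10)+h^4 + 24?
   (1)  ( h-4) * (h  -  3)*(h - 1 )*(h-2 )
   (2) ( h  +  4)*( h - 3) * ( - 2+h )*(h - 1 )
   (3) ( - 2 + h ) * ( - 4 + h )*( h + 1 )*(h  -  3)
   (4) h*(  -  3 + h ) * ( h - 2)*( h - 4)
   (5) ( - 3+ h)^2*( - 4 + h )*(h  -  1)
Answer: 1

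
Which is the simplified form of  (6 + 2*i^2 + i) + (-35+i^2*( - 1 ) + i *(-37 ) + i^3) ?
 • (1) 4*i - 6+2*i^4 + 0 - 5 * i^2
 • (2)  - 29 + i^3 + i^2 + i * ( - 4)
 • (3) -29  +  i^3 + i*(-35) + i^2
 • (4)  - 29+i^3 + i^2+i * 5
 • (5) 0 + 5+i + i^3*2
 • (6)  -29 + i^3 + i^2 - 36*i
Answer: 6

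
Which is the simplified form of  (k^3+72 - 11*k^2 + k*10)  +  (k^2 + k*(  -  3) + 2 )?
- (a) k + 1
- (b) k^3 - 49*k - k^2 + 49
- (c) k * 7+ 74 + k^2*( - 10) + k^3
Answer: c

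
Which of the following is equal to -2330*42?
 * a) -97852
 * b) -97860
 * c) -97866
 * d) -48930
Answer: b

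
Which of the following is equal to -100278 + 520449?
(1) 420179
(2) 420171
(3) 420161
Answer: 2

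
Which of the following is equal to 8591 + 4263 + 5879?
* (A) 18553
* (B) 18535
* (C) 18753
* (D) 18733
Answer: D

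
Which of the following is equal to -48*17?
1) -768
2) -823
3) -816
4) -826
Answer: 3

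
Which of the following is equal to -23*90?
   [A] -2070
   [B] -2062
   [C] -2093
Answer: A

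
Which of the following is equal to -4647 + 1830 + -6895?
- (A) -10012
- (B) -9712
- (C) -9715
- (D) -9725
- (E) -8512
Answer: B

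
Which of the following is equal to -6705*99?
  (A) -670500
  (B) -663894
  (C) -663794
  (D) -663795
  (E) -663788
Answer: D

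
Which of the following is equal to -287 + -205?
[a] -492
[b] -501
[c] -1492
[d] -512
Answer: a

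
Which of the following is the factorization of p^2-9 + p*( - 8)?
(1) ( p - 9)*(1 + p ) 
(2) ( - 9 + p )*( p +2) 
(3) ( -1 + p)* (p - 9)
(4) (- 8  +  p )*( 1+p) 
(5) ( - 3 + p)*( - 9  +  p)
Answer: 1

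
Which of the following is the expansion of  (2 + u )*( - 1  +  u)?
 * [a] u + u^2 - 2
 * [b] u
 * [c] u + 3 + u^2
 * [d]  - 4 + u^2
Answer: a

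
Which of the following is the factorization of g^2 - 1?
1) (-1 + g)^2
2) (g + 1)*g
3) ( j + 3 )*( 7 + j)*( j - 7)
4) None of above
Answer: 4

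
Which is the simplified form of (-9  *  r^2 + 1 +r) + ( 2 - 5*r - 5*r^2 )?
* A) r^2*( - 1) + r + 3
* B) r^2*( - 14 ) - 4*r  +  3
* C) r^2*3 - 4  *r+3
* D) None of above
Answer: B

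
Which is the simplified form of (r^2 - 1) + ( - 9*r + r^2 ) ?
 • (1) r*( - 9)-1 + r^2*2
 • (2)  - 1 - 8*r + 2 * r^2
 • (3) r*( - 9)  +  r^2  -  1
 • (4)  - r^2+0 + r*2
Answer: 1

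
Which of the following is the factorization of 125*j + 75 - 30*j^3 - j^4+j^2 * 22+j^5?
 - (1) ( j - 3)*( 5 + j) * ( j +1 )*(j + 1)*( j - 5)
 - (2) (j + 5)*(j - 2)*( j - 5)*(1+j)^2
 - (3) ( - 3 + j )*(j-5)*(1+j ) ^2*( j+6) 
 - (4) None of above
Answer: 1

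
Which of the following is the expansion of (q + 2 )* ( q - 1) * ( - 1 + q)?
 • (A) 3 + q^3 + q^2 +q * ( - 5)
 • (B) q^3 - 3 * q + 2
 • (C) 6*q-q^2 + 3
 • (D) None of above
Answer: B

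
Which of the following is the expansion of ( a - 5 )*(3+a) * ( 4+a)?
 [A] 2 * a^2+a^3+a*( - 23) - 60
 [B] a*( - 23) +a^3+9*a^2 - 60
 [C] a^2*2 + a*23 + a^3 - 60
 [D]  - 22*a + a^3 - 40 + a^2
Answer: A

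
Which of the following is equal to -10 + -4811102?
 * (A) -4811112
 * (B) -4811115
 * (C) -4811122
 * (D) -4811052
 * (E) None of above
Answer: A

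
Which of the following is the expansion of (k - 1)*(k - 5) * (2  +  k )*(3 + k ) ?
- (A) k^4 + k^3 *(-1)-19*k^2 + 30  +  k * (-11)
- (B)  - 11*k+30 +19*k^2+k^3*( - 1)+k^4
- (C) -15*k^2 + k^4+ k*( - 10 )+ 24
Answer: A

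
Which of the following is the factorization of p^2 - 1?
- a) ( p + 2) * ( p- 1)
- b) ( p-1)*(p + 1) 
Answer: b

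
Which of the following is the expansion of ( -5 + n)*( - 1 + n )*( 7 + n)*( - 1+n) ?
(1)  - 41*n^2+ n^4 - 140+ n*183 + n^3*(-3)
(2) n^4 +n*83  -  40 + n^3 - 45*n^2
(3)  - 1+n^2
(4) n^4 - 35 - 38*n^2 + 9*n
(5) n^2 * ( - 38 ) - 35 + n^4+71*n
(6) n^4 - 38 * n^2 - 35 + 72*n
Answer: 6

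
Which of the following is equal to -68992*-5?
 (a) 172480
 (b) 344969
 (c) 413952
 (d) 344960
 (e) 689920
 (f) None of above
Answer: d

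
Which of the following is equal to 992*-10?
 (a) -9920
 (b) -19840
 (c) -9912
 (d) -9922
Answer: a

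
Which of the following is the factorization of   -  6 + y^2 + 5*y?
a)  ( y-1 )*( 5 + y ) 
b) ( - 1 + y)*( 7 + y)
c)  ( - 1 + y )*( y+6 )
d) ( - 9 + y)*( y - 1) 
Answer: c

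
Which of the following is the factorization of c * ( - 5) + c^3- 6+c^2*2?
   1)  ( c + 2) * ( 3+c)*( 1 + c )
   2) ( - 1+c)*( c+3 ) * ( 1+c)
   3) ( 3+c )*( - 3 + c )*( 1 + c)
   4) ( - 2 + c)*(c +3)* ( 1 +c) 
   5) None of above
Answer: 4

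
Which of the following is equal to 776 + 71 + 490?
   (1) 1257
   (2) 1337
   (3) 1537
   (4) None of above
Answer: 2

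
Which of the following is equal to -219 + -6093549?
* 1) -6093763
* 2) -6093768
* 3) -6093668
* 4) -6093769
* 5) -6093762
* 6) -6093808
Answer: 2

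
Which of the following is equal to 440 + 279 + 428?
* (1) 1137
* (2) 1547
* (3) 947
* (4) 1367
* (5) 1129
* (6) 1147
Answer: 6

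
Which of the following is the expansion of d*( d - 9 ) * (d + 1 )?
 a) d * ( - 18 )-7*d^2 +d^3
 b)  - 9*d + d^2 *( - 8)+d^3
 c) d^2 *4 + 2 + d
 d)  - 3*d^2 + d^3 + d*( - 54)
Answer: b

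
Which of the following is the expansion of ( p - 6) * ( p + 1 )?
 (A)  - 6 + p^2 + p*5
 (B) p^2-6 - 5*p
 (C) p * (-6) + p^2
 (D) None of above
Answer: B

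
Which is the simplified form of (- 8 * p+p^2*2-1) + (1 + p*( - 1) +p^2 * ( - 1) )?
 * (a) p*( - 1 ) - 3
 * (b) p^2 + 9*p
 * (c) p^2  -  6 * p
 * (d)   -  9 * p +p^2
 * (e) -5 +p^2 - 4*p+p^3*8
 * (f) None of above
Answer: d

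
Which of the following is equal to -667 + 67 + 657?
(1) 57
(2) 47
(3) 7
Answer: 1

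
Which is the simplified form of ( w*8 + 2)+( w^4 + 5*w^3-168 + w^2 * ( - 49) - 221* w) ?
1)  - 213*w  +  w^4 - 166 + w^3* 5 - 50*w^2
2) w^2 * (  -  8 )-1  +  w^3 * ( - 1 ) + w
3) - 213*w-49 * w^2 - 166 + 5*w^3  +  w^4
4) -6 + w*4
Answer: 3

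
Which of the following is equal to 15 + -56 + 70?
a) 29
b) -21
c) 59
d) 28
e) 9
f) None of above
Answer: a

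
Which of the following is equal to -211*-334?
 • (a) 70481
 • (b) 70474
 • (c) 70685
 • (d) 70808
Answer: b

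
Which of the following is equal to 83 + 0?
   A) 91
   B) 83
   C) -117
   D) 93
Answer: B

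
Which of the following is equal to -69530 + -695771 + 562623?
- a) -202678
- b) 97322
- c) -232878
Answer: a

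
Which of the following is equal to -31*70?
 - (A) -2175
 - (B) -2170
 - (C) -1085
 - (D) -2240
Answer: B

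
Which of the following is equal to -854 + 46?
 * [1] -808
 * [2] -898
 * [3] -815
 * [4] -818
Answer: 1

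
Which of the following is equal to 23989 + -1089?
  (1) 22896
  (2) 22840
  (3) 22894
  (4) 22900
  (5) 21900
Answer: 4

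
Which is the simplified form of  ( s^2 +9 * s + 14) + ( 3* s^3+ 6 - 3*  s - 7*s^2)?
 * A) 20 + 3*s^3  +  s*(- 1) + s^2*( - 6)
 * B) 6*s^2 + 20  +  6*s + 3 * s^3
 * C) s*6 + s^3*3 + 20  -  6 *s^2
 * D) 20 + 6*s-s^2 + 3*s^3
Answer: C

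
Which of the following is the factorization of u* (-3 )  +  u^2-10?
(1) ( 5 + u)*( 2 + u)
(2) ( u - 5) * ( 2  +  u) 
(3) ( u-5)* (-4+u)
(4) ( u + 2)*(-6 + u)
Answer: 2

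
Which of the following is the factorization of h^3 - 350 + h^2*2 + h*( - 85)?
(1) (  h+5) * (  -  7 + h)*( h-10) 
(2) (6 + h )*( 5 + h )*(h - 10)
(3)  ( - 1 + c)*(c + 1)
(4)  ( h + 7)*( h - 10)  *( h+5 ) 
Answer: 4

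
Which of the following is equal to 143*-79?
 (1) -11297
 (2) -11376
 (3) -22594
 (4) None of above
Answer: 1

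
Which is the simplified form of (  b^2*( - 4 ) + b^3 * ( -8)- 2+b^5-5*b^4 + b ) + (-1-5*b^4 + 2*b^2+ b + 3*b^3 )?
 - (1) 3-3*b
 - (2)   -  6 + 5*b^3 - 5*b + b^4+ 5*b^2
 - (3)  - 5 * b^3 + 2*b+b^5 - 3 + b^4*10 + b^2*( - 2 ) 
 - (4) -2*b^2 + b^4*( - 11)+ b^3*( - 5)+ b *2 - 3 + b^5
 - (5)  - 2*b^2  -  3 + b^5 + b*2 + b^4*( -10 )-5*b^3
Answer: 5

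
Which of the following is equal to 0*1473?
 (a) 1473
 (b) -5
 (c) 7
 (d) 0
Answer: d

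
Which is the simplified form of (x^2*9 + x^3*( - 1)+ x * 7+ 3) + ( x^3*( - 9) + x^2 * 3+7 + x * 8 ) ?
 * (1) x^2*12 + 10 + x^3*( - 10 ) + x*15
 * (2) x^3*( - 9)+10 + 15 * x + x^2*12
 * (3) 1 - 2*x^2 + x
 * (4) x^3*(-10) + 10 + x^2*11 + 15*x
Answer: 1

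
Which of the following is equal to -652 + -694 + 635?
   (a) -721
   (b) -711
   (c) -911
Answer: b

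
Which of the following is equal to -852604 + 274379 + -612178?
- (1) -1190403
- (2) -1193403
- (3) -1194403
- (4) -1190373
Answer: 1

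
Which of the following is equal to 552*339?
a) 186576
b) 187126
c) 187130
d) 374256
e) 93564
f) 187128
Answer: f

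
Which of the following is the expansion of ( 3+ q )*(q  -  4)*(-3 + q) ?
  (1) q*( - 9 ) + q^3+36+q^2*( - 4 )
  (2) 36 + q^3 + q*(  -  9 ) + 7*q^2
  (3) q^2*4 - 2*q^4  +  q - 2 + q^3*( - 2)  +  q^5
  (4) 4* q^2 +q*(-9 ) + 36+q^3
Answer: 1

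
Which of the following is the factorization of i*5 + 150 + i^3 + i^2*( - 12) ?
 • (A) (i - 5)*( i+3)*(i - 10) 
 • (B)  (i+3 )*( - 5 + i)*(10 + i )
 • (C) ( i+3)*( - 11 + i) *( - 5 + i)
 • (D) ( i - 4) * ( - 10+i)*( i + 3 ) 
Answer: A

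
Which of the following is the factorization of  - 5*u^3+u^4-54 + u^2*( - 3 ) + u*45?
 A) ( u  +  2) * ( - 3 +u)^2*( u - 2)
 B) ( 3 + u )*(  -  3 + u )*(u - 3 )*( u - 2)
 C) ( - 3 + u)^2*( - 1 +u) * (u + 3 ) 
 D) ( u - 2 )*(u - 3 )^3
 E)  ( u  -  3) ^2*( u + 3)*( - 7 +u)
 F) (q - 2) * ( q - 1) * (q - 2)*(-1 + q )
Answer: B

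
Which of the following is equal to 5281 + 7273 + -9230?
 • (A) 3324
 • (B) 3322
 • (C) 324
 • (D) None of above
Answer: A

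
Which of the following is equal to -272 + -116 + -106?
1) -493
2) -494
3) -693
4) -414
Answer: 2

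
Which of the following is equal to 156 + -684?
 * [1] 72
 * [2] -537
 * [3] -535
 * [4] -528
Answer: 4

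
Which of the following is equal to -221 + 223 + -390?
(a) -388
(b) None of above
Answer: a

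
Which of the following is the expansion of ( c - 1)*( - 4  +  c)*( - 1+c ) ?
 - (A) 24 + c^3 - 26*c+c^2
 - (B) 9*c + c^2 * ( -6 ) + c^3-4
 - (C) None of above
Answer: B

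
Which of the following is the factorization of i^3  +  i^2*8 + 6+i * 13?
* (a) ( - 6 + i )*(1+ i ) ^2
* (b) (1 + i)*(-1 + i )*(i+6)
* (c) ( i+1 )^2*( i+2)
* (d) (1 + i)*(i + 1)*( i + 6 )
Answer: d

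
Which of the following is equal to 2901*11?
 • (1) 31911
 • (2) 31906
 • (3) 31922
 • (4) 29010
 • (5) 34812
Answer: 1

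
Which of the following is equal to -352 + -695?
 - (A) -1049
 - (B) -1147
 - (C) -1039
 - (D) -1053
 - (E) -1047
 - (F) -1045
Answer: E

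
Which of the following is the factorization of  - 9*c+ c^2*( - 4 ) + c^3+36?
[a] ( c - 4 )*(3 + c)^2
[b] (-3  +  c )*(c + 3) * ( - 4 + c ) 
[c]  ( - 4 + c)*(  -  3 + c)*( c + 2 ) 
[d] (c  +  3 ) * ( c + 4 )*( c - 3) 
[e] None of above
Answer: b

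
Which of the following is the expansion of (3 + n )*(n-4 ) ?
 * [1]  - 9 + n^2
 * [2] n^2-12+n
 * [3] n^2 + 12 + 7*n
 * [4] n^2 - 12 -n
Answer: 4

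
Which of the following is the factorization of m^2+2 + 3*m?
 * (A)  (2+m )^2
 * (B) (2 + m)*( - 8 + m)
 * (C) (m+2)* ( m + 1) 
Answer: C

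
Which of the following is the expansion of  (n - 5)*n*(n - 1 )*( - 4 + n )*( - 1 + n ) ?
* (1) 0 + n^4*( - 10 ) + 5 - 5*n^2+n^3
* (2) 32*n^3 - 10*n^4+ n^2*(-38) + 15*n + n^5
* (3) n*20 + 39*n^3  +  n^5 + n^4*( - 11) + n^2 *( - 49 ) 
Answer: 3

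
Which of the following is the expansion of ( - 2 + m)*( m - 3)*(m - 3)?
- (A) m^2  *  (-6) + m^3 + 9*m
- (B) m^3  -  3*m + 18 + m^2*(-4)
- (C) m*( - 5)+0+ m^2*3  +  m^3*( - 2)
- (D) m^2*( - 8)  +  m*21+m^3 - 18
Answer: D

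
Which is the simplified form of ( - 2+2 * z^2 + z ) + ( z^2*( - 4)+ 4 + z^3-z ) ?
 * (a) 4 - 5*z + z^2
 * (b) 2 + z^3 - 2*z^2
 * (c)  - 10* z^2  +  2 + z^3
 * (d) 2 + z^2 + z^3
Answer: b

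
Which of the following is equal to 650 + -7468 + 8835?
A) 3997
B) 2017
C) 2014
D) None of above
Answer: B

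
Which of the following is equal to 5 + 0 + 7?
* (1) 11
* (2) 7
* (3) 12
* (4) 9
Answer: 3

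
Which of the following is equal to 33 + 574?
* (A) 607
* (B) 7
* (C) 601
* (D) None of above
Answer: A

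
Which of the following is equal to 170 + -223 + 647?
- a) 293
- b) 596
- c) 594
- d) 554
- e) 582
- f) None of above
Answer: c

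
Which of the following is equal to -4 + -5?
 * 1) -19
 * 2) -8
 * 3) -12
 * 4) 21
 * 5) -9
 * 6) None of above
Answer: 5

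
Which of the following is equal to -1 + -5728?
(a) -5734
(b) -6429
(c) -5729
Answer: c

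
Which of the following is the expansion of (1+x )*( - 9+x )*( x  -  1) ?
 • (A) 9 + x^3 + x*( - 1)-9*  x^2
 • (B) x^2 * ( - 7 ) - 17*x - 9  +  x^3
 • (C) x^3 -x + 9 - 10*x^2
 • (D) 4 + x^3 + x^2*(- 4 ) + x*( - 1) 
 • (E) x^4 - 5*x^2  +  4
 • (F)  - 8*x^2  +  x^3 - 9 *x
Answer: A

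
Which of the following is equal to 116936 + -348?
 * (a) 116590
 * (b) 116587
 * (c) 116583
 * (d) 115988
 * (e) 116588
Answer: e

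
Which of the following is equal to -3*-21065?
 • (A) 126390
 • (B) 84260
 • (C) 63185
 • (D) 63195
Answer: D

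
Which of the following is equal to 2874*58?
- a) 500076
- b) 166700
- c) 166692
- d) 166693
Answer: c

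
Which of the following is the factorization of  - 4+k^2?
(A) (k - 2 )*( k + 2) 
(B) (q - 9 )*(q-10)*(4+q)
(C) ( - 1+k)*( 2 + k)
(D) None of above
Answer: A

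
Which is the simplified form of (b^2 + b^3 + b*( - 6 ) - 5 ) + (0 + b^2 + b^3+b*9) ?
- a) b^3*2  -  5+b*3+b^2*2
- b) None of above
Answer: a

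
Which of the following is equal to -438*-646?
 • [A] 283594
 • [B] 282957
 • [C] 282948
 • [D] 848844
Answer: C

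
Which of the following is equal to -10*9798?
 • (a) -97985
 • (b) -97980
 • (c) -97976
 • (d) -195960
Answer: b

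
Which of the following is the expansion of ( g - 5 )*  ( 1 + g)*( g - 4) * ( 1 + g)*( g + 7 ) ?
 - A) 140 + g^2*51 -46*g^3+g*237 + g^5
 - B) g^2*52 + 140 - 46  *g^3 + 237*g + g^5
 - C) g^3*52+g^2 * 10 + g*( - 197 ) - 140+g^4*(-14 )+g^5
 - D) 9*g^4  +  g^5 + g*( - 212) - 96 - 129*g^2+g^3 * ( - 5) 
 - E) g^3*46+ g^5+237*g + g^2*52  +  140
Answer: B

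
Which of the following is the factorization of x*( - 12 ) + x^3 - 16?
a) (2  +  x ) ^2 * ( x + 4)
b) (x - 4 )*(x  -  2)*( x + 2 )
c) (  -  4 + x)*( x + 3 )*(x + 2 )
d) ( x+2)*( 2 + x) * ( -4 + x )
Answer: d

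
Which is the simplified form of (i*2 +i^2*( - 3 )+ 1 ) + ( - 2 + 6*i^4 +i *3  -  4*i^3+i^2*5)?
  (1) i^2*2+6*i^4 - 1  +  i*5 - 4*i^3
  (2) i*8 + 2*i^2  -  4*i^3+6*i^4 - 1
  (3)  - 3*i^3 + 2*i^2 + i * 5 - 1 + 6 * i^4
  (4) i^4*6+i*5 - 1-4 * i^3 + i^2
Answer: 1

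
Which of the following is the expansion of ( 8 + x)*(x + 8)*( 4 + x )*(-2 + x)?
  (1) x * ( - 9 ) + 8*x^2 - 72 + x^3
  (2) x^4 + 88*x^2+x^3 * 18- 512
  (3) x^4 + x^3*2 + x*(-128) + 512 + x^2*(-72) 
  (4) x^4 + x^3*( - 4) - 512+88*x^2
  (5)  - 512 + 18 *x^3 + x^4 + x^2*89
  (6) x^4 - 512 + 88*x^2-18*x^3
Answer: 2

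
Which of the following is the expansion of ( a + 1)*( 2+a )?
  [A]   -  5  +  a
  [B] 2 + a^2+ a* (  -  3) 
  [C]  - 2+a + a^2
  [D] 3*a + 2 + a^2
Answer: D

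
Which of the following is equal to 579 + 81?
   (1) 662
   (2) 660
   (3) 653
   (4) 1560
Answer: 2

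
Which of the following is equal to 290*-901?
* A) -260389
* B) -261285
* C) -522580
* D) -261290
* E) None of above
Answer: D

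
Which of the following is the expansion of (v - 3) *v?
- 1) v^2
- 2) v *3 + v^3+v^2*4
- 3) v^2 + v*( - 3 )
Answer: 3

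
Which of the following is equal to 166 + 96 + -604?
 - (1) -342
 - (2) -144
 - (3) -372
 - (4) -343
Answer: 1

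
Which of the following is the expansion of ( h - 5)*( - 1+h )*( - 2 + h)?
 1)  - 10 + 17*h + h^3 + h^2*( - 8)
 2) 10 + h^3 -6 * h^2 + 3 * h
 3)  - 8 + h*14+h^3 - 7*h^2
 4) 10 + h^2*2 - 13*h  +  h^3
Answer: 1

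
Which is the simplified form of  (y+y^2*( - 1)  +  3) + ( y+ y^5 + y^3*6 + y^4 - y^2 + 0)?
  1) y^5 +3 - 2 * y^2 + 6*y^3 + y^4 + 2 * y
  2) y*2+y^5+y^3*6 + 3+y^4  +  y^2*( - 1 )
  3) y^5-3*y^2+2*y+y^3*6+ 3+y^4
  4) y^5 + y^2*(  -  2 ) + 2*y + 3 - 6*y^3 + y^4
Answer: 1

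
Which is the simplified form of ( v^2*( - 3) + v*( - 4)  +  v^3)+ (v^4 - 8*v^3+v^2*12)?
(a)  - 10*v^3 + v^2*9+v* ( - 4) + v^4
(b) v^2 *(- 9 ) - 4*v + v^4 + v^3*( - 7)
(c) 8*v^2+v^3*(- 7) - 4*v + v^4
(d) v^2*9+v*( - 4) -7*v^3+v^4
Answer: d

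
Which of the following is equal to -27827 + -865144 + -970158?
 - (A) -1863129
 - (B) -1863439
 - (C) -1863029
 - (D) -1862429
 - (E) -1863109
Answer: A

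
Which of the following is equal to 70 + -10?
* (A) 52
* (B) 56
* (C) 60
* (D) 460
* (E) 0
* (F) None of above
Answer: C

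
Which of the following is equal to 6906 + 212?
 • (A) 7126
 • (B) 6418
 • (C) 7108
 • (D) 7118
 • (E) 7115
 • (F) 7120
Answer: D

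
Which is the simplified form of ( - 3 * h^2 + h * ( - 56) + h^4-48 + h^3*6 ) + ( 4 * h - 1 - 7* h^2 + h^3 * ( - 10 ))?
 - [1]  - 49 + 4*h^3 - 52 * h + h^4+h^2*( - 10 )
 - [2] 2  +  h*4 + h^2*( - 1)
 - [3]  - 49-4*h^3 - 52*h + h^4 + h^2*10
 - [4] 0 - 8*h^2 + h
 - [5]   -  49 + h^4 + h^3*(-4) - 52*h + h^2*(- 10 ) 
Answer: 5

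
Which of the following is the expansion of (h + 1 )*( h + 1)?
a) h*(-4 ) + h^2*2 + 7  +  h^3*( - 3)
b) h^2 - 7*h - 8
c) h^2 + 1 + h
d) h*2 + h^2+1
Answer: d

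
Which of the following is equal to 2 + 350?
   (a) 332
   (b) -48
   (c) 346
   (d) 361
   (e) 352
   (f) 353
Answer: e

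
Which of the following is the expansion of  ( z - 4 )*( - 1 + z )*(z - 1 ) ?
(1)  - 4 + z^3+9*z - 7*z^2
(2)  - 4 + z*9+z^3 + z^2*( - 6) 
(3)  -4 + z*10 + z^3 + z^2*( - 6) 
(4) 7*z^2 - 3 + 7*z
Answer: 2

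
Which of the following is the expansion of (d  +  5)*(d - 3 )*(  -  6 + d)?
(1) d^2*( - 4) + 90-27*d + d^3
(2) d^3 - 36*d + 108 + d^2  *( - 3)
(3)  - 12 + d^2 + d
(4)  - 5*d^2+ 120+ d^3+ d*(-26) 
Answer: 1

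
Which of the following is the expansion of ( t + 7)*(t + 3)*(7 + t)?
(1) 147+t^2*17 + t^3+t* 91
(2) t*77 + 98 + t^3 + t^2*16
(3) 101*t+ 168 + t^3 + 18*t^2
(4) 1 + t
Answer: 1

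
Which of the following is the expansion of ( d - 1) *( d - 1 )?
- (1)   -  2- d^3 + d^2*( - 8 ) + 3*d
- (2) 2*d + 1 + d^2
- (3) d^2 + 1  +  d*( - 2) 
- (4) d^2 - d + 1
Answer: 3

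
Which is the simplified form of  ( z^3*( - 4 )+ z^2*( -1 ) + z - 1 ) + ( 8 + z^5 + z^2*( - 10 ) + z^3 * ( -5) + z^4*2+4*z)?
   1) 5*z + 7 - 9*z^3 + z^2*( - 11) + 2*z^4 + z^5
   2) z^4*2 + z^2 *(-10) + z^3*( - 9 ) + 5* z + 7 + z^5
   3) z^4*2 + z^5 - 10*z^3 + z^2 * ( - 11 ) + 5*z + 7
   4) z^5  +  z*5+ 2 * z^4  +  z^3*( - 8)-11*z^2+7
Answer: 1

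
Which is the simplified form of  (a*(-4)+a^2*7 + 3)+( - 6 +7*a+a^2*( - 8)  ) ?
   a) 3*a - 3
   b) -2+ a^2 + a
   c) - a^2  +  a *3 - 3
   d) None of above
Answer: c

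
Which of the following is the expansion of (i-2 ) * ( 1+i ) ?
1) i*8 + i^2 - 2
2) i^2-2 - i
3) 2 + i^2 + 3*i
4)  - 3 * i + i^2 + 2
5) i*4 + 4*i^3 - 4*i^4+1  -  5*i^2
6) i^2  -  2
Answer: 2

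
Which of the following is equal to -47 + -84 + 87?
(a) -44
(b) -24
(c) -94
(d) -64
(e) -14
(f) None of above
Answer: a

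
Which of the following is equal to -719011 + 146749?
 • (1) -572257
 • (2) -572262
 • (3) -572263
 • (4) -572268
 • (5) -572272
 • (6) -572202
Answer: 2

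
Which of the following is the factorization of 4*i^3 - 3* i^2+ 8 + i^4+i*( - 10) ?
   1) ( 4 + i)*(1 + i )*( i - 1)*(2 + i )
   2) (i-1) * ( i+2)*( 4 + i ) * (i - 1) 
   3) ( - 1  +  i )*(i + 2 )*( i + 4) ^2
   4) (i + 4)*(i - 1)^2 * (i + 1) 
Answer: 2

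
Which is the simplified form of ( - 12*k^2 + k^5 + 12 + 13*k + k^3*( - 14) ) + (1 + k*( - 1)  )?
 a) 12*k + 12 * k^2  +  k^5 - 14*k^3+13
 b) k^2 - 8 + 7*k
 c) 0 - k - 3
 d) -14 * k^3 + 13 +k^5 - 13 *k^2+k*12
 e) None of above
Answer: e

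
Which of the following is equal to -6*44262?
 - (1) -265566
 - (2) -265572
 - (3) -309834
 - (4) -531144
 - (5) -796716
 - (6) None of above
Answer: 2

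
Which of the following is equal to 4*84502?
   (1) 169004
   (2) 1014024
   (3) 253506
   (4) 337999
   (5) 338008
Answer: 5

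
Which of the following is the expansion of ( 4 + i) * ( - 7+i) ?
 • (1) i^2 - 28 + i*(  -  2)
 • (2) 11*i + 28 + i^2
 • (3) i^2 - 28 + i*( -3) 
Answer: 3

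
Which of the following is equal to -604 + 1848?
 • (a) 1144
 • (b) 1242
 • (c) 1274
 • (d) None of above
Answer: d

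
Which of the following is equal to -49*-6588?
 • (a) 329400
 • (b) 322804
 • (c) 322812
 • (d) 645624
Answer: c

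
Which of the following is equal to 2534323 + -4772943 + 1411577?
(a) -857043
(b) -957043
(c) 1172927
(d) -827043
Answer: d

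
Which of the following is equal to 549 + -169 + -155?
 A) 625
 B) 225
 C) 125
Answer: B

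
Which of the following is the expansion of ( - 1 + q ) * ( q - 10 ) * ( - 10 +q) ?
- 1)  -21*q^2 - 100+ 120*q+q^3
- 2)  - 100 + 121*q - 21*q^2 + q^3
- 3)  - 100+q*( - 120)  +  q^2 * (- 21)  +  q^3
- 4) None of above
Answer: 1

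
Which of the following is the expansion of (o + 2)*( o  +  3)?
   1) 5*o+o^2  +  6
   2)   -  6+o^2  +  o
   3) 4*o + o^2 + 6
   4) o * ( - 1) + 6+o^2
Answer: 1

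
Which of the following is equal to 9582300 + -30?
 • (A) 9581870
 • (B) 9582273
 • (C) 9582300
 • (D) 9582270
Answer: D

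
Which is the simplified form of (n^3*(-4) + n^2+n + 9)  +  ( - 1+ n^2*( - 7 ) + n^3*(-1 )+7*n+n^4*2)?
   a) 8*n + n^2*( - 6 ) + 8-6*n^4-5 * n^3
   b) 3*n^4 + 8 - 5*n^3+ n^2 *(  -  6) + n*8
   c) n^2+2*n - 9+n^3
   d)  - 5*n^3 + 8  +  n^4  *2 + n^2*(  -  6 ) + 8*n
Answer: d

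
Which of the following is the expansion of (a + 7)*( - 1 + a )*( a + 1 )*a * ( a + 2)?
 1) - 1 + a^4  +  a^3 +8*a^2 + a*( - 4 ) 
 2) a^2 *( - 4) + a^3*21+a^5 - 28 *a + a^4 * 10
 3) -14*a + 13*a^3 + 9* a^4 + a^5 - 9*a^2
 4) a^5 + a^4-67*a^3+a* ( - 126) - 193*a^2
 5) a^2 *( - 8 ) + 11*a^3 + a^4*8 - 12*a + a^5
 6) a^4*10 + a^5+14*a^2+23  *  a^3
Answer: 3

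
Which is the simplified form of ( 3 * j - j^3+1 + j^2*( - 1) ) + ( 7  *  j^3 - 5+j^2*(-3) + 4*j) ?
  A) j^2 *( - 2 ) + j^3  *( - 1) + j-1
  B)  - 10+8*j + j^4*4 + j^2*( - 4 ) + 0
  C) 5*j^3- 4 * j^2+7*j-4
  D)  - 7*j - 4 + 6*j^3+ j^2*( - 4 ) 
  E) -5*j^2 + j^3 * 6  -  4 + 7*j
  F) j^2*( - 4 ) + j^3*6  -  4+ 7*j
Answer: F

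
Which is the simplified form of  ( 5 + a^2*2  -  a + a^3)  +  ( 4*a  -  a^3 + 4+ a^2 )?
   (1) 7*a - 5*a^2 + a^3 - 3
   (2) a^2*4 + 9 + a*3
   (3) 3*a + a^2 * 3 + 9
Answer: 3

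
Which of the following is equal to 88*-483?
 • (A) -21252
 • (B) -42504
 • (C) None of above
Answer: B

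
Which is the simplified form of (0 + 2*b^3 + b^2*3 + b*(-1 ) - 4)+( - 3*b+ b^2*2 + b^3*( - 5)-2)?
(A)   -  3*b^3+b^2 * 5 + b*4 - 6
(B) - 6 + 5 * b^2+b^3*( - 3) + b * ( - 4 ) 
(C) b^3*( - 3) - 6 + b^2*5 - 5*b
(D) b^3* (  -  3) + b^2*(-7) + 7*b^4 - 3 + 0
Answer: B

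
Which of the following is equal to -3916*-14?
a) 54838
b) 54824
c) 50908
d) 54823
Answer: b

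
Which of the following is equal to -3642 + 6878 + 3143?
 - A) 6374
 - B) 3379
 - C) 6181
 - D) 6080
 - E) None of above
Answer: E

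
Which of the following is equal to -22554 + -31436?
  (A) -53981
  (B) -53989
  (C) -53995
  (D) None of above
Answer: D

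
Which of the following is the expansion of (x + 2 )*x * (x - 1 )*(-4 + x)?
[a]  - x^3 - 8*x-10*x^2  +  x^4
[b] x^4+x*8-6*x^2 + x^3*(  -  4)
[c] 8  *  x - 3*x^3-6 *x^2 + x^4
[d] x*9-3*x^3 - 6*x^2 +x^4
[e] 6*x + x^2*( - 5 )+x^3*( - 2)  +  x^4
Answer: c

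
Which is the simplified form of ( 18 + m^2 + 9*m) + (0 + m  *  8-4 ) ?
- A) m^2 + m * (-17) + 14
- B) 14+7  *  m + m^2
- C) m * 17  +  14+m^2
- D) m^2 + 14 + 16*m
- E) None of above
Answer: C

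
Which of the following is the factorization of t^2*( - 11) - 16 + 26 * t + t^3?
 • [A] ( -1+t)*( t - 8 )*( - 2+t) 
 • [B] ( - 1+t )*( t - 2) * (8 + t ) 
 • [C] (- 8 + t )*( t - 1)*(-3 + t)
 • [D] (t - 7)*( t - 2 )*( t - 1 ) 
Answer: A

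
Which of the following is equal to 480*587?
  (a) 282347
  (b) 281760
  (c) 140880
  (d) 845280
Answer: b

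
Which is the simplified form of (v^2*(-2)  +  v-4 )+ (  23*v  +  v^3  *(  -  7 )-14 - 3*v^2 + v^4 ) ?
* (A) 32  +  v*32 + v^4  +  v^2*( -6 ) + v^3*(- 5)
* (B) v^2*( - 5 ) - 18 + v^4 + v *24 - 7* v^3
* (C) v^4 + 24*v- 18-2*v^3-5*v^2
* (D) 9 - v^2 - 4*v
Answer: B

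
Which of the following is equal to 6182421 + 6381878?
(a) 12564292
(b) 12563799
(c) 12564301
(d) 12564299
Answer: d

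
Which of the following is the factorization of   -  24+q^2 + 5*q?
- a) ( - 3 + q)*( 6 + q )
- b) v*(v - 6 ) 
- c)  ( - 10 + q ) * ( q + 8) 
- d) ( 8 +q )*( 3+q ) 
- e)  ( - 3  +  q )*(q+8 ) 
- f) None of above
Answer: e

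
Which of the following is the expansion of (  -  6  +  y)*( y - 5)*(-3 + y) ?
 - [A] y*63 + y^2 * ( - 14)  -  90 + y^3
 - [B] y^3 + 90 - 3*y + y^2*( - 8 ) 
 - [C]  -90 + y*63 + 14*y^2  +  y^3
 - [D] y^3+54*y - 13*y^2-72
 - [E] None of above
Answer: A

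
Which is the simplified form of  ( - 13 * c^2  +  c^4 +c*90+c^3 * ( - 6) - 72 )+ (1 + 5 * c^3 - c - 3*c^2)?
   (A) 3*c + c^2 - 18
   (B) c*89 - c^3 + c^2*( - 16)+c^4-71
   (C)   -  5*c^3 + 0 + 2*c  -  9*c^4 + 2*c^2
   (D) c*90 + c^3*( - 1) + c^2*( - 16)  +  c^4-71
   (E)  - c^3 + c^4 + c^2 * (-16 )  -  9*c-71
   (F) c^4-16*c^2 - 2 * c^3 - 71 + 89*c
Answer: B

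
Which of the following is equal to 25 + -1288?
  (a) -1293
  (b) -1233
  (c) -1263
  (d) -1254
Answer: c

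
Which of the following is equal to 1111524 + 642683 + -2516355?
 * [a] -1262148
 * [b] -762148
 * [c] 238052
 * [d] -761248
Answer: b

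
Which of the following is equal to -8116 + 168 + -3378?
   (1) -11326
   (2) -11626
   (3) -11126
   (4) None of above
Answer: 1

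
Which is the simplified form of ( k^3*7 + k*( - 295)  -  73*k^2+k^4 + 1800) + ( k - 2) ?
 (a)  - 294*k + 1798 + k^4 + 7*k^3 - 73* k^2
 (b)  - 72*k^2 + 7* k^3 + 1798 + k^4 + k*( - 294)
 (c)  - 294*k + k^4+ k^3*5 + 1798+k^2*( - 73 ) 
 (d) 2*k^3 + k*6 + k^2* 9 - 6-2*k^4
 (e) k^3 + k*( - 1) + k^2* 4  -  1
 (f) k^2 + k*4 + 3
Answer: a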